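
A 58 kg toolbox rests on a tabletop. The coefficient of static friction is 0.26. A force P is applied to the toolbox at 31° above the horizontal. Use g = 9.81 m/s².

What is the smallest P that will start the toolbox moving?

P ≈ 149 N

N = m g − P sin α (the pull lifts the toolbox).
At impending slip, P cos α = μ_s N = μ_s (m g − P sin α).
Solving: P (cos α + μ_s sin α) = μ_s m g → P = 0.26×569/(cos 31° + 0.26 sin 31°) = 148/0.9911 = 149 N.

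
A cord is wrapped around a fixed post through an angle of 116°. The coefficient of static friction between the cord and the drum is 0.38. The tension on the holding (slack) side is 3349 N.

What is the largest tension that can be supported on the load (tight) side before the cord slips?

T_max ≈ 7230 N

At impending slip the capstan equation gives T₂/T₁ = e^{μβ} with β in radians.
β = 116° × π/180 = 2.025 rad.
e^{μβ} = e^{0.38×2.025} = 2.158.
T₂ = T₁ · e^{μβ} = 3349 × 2.158 = 7230 N.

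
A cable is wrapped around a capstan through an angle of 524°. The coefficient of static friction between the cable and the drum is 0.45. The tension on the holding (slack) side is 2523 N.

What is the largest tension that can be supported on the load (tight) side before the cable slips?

At impending slip the capstan equation gives T₂/T₁ = e^{μβ} with β in radians.
β = 524° × π/180 = 9.146 rad.
e^{μβ} = e^{0.45×9.146} = 61.28.
T₂ = T₁ · e^{μβ} = 2523 × 61.28 = 155000 N.

T_max ≈ 155000 N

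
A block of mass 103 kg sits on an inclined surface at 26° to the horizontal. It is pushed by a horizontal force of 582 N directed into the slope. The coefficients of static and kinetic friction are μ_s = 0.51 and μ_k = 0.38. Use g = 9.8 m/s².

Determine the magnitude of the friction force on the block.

f ≈ 80.6 N (down the incline)

Resolve perpendicular to the incline: N = m g cos θ + P sin θ = 103×9.8×cos 26° + 582×sin 26° = 1162 N.
Along the incline, the net driving force (taking up-slope positive) is P cos θ − m g sin θ = 523.1 − 442.5 = 80.61 N, so equilibrium requires friction f = -80.61 N (down-slope).
The limit of static friction is μ_s N = 592.8 N.
|f_req| = 80.61 ≤ 592.8 N → the block is in equilibrium; friction equals the required value.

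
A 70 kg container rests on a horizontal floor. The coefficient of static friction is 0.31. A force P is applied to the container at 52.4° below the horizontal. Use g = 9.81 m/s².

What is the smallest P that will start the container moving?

P ≈ 584 N

N = m g + P sin α (the push presses the container into the horizontal floor).
At impending slip, P cos α = μ_s N = μ_s (m g + P sin α).
Solving: P (cos α − μ_s sin α) = μ_s m g → P = 0.31×687/(cos 52.4° − 0.31 sin 52.4°) = 213/0.3645 = 584 N.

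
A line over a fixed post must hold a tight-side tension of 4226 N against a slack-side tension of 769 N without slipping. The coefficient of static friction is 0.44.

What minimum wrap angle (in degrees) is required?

β_min ≈ 222°

T₂/T₁ = e^{μβ} → β = ln(T₂/T₁)/μ.
β = ln(4226/769)/0.44 = 1.704/0.44 = 3.873 rad.
In degrees: β = 3.873 × 180/π = 222°.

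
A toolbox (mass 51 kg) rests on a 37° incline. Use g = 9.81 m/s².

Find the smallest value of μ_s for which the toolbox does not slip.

μ_s,min ≈ 0.754

At the slip threshold m g sin θ = μ_s m g cos θ, so μ_s,min = tan θ.
μ_s,min = tan 37° = 0.754.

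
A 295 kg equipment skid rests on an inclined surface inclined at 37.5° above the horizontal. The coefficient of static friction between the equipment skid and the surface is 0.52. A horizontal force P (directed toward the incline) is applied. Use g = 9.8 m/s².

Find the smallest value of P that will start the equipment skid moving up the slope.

At impending motion up the slope, friction acts down-slope at its limit: f = μ_s N.
Perpendicular to the incline: N = m g cos θ + P sin θ.
Along the incline: P cos θ = m g sin θ + μ_s N = m g sin θ + μ_s (m g cos θ + P sin θ).
Solving, P (cos θ − μ_s sin θ) = m g (sin θ + μ_s cos θ), so P = 295×9.8×(sin 37.5° + 0.52 cos 37.5°)/(cos 37.5° − 0.52 sin 37.5°) = 2890×1.021/0.4768 = 6190 N.

P ≈ 6190 N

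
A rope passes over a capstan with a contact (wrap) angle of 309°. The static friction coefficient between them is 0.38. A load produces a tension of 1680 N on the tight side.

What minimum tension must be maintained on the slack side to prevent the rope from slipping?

T_min ≈ 216 N

Capstan equation at impending slip: T_tight/T_slack = e^{μβ}.
β = 309° = 5.393 rad; e^{μβ} = e^{0.38×5.393} = 7.763.
T_slack = T_tight / e^{μβ} = 1680 / 7.763 = 216 N.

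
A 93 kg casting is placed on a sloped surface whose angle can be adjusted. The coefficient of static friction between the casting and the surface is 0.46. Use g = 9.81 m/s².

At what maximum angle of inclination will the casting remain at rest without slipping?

θ_max ≈ 24.7°

At the slip threshold, m g sin θ = μ_s · m g cos θ, so tan θ = μ_s.
θ_max = arctan(0.46) = 24.7°.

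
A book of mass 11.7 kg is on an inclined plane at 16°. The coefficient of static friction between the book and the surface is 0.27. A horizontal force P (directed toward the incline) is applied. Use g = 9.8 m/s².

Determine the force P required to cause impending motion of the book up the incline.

At impending motion up the slope, friction acts down-slope at its limit: f = μ_s N.
Perpendicular to the incline: N = m g cos θ + P sin θ.
Along the incline: P cos θ = m g sin θ + μ_s N = m g sin θ + μ_s (m g cos θ + P sin θ).
Solving, P (cos θ − μ_s sin θ) = m g (sin θ + μ_s cos θ), so P = 11.7×9.8×(sin 16° + 0.27 cos 16°)/(cos 16° − 0.27 sin 16°) = 115×0.5352/0.8868 = 69.2 N.

P ≈ 69.2 N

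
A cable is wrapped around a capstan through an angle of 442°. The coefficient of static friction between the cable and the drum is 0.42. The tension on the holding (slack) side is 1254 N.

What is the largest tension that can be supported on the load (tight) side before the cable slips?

T_max ≈ 32000 N

At impending slip the capstan equation gives T₂/T₁ = e^{μβ} with β in radians.
β = 442° × π/180 = 7.714 rad.
e^{μβ} = e^{0.42×7.714} = 25.53.
T₂ = T₁ · e^{μβ} = 1254 × 25.53 = 32000 N.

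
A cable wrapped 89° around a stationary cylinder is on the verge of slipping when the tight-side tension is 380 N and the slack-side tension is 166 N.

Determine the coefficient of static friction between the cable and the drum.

T₂/T₁ = e^{μβ} → μ = ln(T₂/T₁)/β.
β = 89° = 1.553 rad.
μ = ln(380/166)/1.553 = ln(2.289)/1.553 = 0.533.

μ ≈ 0.533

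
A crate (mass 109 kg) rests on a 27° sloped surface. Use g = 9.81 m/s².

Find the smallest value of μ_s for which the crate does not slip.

At the slip threshold m g sin θ = μ_s m g cos θ, so μ_s,min = tan θ.
μ_s,min = tan 27° = 0.51.

μ_s,min ≈ 0.51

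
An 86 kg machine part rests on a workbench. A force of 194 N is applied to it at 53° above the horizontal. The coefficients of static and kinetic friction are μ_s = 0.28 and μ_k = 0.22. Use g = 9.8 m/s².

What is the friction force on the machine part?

The vertical component of P reduces the normal force: N = m g − P sin α = 842.8 − 154.9 = 687.9 N.
Horizontally, friction must balance P cos α = 116.8 N.
μ_s N = 0.28 × 687.9 = 192.6 N.
Since 116.8 N does not exceed the limit, the machine part stays at rest and f = 117 N.

f ≈ 117 N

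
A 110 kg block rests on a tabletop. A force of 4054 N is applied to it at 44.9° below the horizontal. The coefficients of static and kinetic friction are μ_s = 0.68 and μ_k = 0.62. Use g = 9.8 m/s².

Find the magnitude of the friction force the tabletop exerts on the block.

Vertical equilibrium gives N = m g + P sin α = 3940 N.
The horizontal driving force is P cos α = 2872 N, so equilibrium needs friction f = 2872 N.
The static-friction limit is μ_s N = 2679 N.
The required friction exceeds μ_s N, so the block moves and f = μ_k N = 2440 N.

f ≈ 2440 N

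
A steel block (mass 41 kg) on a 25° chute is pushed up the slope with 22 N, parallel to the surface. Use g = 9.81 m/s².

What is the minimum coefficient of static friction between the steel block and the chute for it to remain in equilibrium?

μ_s,min ≈ 0.406

N = m g cos θ = 364.5 N.
Friction must make up the shortfall along the incline: f = m g sin θ − P = 170 − 22 = 148 N.
At the threshold f = μ_s N, so μ_s,min = 148/364.5 = 0.406.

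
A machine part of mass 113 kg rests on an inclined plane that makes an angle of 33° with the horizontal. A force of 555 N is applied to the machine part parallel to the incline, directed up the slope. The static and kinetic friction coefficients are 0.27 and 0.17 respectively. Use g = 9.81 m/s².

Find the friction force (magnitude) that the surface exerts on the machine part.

Perpendicular to the surface, N = m g cos θ = 113·9.81·cos 33° = 929.7 N.
Parallel to the incline, ΣF = 0 gives f = m g sin θ − P = 603.7 − 555 = 48.75 N (up-slope positive).
Static friction can supply at most μ_s N = 251 N.
Since |48.75| ≤ 251 N, no slip — friction simply equals what equilibrium demands.

f ≈ 48.7 N (up the incline)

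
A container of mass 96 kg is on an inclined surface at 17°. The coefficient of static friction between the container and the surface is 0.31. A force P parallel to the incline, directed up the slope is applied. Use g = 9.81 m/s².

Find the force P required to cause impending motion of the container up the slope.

At impending motion up the slope, friction acts down-slope at its limit: f = μ_s N.
P is parallel to the surface, so N = m g cos θ = 901 N.
Along the incline: P = m g sin θ + μ_s N = 275 + 0.31×901 = 555 N.

P ≈ 555 N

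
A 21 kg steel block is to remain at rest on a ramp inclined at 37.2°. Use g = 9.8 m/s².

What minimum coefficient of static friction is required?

At the slip threshold m g sin θ = μ_s m g cos θ, so μ_s,min = tan θ.
μ_s,min = tan 37.2° = 0.759.

μ_s,min ≈ 0.759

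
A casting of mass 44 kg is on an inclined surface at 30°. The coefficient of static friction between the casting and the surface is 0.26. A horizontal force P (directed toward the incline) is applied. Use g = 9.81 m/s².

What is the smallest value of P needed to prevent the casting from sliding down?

The casting tends to slide down (tan θ > μ_s), so at the point of impending slip friction acts up-slope at its limit: f = μ_s N.
Perpendicular to the incline: N = m g cos θ + P sin θ.
Along the incline: P cos θ + μ_s N = m g sin θ, i.e. P cos θ + μ_s (m g cos θ + P sin θ) = m g sin θ.
Solving, P (cos θ + μ_s sin θ) = m g (sin θ − μ_s cos θ), so P = 432×0.2748/0.996 = 119 N.

P_min ≈ 119 N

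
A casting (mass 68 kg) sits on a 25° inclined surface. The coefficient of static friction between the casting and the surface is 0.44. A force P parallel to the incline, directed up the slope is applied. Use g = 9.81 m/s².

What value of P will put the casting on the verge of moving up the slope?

P ≈ 548 N

At impending motion up the slope, friction acts down-slope at its limit: f = μ_s N.
P is parallel to the surface, so N = m g cos θ = 605 N.
Along the incline: P = m g sin θ + μ_s N = 282 + 0.44×605 = 548 N.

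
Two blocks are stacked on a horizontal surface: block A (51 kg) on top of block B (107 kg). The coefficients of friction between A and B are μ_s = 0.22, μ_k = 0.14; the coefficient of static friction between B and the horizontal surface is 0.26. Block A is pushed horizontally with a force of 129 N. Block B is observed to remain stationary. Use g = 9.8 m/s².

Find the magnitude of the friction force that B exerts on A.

The normal force B exerts on A is simply A's weight, N₁ = 499.8 N.
So the A–B interface can sustain at most μ_s N₁ = 110 N of static friction.
Since P = 129 N > 110 N, A slides on B; the A–B friction is kinetic: f₁ = μ_k N₁ = 0.14×499.8 = 70 N.
B experiences an equal 70 N forward from A (third law). B is in equilibrium, so the floor supplies f₂ = 70 N of static friction (limit μ_s(m_A+m_B)g = 402.6 N, not exceeded).

f ≈ 70 N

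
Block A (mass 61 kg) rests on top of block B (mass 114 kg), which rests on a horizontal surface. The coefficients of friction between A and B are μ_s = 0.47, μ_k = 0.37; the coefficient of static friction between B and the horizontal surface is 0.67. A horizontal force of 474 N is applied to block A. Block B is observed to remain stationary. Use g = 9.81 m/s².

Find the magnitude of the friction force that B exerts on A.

f ≈ 221 N

Between the blocks, N₁ = m_A g = 598.4 N.
Maximum static friction on A from B: μ_s N₁ = 0.47×598.4 = 281.3 N.
Since P = 474 N > 281.3 N, A slides on B; the A–B friction is kinetic: f₁ = μ_k N₁ = 0.37×598.4 = 221 N.
B experiences an equal 221 N forward from A (third law). B is in equilibrium, so the floor supplies f₂ = 221 N of static friction (limit μ_s(m_A+m_B)g = 1150 N, not exceeded).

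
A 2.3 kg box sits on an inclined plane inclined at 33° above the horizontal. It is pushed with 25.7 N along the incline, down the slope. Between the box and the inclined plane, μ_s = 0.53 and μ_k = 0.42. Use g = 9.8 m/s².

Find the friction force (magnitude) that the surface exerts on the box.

The normal reaction is N = m g cos θ = 18.9 N.
The friction needed for equilibrium is m g sin θ + P = 12.28 + 25.7 = 37.98 N, measured positive up-slope.
Static friction can supply at most μ_s N = 10.02 N.
|37.98| exceeds 10.02 N, so the box slips down-slope; friction is kinetic, f = μ_k N = 0.42×18.9 = 7.94 N.

f ≈ 7.94 N (up the incline)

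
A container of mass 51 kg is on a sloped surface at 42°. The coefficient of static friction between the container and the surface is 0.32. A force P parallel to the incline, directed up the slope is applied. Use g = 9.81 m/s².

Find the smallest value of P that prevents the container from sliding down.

The container tends to slide down (tan θ > μ_s), so at the point of impending slip friction acts up-slope at its limit: f = μ_s N.
P is parallel to the surface, so N = m g cos θ = 372 N.
Along the incline: P + μ_s N = m g sin θ, so P = 335 − 0.32×372 = 216 N.

P_min ≈ 216 N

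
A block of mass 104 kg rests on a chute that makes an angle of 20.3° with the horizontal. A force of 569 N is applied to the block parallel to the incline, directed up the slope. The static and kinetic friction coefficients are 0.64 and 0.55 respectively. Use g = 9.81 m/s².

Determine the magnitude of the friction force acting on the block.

f ≈ 215 N (down the incline)

The normal reaction is N = m g cos θ = 956.9 N.
Parallel to the incline, ΣF = 0 gives f = m g sin θ − P = 354 − 569 = -215 N (up-slope positive).
The static-friction ceiling is μ_s N = 0.64 × 956.9 = 612.4 N.
Since |-215| ≤ 612.4 N, the block remains in static equilibrium and friction takes exactly the required value.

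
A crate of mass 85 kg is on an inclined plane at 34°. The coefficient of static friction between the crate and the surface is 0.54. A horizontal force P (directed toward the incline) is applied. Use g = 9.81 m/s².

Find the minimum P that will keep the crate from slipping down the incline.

The crate tends to slide down (tan θ > μ_s), so at the point of impending slip friction acts up-slope at its limit: f = μ_s N.
Perpendicular to the incline: N = m g cos θ + P sin θ.
Along the incline: P cos θ + μ_s N = m g sin θ, i.e. P cos θ + μ_s (m g cos θ + P sin θ) = m g sin θ.
Solving, P (cos θ + μ_s sin θ) = m g (sin θ − μ_s cos θ), so P = 834×0.1115/1.131 = 82.2 N.

P_min ≈ 82.2 N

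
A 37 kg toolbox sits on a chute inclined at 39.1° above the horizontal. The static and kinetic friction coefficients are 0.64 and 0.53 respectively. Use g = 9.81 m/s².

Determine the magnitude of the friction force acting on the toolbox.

The normal reaction is N = m g cos θ = 281.7 N.
For equilibrium along the incline, friction must balance the weight component: f = m g sin θ = 228.9 N up the slope.
Static friction can supply at most μ_s N = 180.3 N.
Since |228.9| > 180.3 N, static friction cannot hold it; the toolbox slides down the incline and kinetic friction applies: f = μ_k N = 0.53 × 281.7 = 149 N.

f ≈ 149 N (up the incline)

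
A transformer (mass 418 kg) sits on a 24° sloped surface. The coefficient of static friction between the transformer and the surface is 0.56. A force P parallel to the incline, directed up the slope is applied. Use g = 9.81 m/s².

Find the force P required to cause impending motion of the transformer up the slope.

At impending motion up the slope, friction acts down-slope at its limit: f = μ_s N.
P is parallel to the surface, so N = m g cos θ = 3750 N.
Along the incline: P = m g sin θ + μ_s N = 1670 + 0.56×3750 = 3770 N.

P ≈ 3770 N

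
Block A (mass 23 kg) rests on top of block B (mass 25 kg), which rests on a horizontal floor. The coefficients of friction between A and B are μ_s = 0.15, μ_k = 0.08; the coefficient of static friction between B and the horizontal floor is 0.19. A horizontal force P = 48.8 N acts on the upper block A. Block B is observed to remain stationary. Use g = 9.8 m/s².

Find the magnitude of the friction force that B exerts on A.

The normal force B exerts on A is simply A's weight, N₁ = 225.4 N.
So the A–B interface can sustain at most μ_s N₁ = 33.81 N of static friction.
P = 48.8 N exceeds that limit, so A slips over B and the interface friction becomes kinetic: f₁ = μ_k N₁ = 0.08×225.4 = 18 N.
By Newton's third law B feels 18 N forward from A. With B stationary, the floor's static friction on B balances it: f₂ = 18 N (well within μ_s(m_A+m_B)g = 89.38 N).

f ≈ 18 N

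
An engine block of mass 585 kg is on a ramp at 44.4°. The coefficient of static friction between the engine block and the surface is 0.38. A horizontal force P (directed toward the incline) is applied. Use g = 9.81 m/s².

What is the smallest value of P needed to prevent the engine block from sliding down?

P_min ≈ 2510 N

The engine block tends to slide down (tan θ > μ_s), so at the point of impending slip friction acts up-slope at its limit: f = μ_s N.
Perpendicular to the incline: N = m g cos θ + P sin θ.
Along the incline: P cos θ + μ_s N = m g sin θ, i.e. P cos θ + μ_s (m g cos θ + P sin θ) = m g sin θ.
Solving, P (cos θ + μ_s sin θ) = m g (sin θ − μ_s cos θ), so P = 5740×0.4282/0.9803 = 2510 N.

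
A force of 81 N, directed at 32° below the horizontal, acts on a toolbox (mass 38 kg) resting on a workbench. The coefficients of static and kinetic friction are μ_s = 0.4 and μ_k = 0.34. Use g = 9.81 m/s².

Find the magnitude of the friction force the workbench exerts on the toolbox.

f ≈ 68.7 N

The vertical component of P adds to the normal force: N = m g + P sin α = 372.8 + 42.92 = 415.7 N.
For equilibrium, f = P cos α = 81×cos 32° = 68.69 N.
μ_s N = 0.4 × 415.7 = 166.3 N.
68.69 ≤ 166.3 N → static; friction equals the required 68.7 N.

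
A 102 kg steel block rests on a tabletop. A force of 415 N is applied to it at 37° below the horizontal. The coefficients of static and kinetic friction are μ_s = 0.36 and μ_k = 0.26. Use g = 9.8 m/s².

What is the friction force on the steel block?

f ≈ 331 N

N = m g + P sin α = 999.6 + 415×sin 37° = 1249 N.
Horizontally, friction must balance P cos α = 331.4 N.
The static-friction limit is μ_s N = 449.8 N.
Since 331.4 N does not exceed the limit, the steel block stays at rest and f = 331 N.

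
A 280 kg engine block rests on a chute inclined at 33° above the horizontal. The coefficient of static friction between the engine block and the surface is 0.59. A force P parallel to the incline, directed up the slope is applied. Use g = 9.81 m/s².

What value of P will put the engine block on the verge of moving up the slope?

P ≈ 2860 N

At impending motion up the slope, friction acts down-slope at its limit: f = μ_s N.
P is parallel to the surface, so N = m g cos θ = 2300 N.
Along the incline: P = m g sin θ + μ_s N = 1500 + 0.59×2300 = 2860 N.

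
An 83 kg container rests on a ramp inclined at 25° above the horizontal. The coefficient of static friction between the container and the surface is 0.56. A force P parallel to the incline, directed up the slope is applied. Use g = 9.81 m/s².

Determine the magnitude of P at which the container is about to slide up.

At impending motion up the slope, friction acts down-slope at its limit: f = μ_s N.
P is parallel to the surface, so N = m g cos θ = 738 N.
Along the incline: P = m g sin θ + μ_s N = 344 + 0.56×738 = 757 N.

P ≈ 757 N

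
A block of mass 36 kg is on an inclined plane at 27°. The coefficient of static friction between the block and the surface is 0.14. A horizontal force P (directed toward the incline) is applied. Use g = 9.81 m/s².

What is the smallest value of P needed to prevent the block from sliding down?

P_min ≈ 122 N

The block tends to slide down (tan θ > μ_s), so at the point of impending slip friction acts up-slope at its limit: f = μ_s N.
Perpendicular to the incline: N = m g cos θ + P sin θ.
Along the incline: P cos θ + μ_s N = m g sin θ, i.e. P cos θ + μ_s (m g cos θ + P sin θ) = m g sin θ.
Solving, P (cos θ + μ_s sin θ) = m g (sin θ − μ_s cos θ), so P = 353×0.3292/0.9546 = 122 N.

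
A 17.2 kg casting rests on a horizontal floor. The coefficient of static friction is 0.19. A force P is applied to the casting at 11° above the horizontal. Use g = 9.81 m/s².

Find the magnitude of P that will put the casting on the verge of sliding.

N = m g − P sin α (the pull lifts the casting).
At impending slip, P cos α = μ_s N = μ_s (m g − P sin α).
Solving: P (cos α + μ_s sin α) = μ_s m g → P = 0.19×169/(cos 11° + 0.19 sin 11°) = 32.1/1.018 = 31.5 N.

P ≈ 31.5 N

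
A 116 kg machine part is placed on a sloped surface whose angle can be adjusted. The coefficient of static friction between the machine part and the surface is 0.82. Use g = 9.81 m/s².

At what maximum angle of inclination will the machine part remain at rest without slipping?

θ_max ≈ 39.4°

At the slip threshold, m g sin θ = μ_s · m g cos θ, so tan θ = μ_s.
θ_max = arctan(0.82) = 39.4°.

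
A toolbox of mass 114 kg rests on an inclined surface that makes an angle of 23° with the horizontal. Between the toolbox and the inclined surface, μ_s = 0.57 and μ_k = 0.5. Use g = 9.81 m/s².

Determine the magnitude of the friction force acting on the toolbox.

f ≈ 437 N (up the incline)

The normal reaction is N = m g cos θ = 1029 N.
Along the slope the weight component is m g sin θ = 437 N; friction must supply exactly this, acting up-slope.
Maximum static friction available: μ_s N = 0.57 × 1029 = 586.8 N.
Since |437| ≤ 586.8 N, static friction is sufficient; f equals the required value, not μ_s N.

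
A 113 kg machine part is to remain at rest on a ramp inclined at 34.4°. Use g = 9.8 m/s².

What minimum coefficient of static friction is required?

μ_s,min ≈ 0.685

At the slip threshold m g sin θ = μ_s m g cos θ, so μ_s,min = tan θ.
μ_s,min = tan 34.4° = 0.685.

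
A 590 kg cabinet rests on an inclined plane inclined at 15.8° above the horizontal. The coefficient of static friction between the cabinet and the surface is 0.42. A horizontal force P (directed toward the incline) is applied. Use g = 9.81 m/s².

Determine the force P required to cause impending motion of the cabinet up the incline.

At impending motion up the slope, friction acts down-slope at its limit: f = μ_s N.
Perpendicular to the incline: N = m g cos θ + P sin θ.
Along the incline: P cos θ = m g sin θ + μ_s N = m g sin θ + μ_s (m g cos θ + P sin θ).
Solving, P (cos θ − μ_s sin θ) = m g (sin θ + μ_s cos θ), so P = 590×9.81×(sin 15.8° + 0.42 cos 15.8°)/(cos 15.8° − 0.42 sin 15.8°) = 5790×0.6764/0.8479 = 4620 N.

P ≈ 4620 N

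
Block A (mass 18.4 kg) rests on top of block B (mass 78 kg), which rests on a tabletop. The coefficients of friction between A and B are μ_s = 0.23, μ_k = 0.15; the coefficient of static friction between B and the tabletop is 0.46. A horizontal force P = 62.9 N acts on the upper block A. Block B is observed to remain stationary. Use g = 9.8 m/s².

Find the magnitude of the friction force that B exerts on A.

Normal force at the A–B interface: N₁ = m_A g = 180.3 N.
So the A–B interface can sustain at most μ_s N₁ = 41.47 N of static friction.
Since P = 62.9 N > 41.47 N, A slides on B; the A–B friction is kinetic: f₁ = μ_k N₁ = 0.15×180.3 = 27 N.
By Newton's third law B feels 27 N forward from A. With B stationary, the floor's static friction on B balances it: f₂ = 27 N (well within μ_s(m_A+m_B)g = 434.6 N).

f ≈ 27 N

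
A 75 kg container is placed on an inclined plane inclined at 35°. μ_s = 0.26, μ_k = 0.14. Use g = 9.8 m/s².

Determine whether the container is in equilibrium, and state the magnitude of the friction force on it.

f ≈ 84.3 N

N = m g cos θ = 602 N.
Down-slope weight component: m g sin θ = 422 N.
μ_s N = 157 N.
422 > 157 N, so it slides; kinetic friction f = μ_k N = 0.14×602 = 84.3 N.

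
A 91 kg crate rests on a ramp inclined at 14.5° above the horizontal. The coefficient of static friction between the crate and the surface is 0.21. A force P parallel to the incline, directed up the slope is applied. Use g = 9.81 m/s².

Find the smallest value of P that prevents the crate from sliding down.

P_min ≈ 42 N

The crate tends to slide down (tan θ > μ_s), so at the point of impending slip friction acts up-slope at its limit: f = μ_s N.
P is parallel to the surface, so N = m g cos θ = 864 N.
Along the incline: P + μ_s N = m g sin θ, so P = 224 − 0.21×864 = 42 N.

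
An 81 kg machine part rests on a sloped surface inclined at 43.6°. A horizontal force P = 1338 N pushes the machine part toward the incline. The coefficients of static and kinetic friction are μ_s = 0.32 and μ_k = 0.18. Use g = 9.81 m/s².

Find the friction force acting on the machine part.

f ≈ 421 N (down the incline)

The horizontal push has a component P sin θ into the surface, so N = m g cos θ + P sin θ = 575.4 + 922.7 = 1498 N.
Parallel to the incline: P cos θ − m g sin θ = 968.9 − 548 = 421 N; the friction needed to balance this is 421 N acting down the slope.
Maximum static friction: μ_s N = 0.32 × 1498 = 479.4 N.
|f_req| = 421 ≤ 479.4 N → the machine part is in equilibrium; friction equals the required value.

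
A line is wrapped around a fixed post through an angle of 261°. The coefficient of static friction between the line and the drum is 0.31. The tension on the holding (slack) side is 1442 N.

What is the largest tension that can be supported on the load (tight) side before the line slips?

T_max ≈ 5920 N

At impending slip the capstan equation gives T₂/T₁ = e^{μβ} with β in radians.
β = 261° × π/180 = 4.555 rad.
e^{μβ} = e^{0.31×4.555} = 4.105.
T₂ = T₁ · e^{μβ} = 1442 × 4.105 = 5920 N.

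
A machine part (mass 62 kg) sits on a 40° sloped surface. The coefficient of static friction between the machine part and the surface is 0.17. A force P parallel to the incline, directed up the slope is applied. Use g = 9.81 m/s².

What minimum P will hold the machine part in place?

P_min ≈ 312 N

The machine part tends to slide down (tan θ > μ_s), so at the point of impending slip friction acts up-slope at its limit: f = μ_s N.
P is parallel to the surface, so N = m g cos θ = 466 N.
Along the incline: P + μ_s N = m g sin θ, so P = 391 − 0.17×466 = 312 N.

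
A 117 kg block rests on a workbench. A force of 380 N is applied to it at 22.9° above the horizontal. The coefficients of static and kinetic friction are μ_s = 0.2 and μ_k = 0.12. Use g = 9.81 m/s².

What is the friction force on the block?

f ≈ 120 N

N = m g − P sin α = 1148 − 380×sin 22.9° = 999.9 N.
For equilibrium, f = P cos α = 380×cos 22.9° = 350.1 N.
μ_s N = 0.2 × 999.9 = 200 N.
350.1 > 200 N → the block slides; f = μ_k N = 0.12×999.9 = 120 N.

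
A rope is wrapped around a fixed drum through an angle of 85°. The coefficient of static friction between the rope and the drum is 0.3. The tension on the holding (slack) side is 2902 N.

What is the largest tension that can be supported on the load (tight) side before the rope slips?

T_max ≈ 4530 N

At impending slip the capstan equation gives T₂/T₁ = e^{μβ} with β in radians.
β = 85° × π/180 = 1.484 rad.
e^{μβ} = e^{0.3×1.484} = 1.561.
T₂ = T₁ · e^{μβ} = 2902 × 1.561 = 4530 N.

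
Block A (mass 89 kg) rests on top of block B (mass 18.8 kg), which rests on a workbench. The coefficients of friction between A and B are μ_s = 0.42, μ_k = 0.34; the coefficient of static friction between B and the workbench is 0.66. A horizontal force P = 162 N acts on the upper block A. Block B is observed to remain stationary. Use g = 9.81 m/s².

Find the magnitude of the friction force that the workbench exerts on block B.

f ≈ 162 N

Normal force at the A–B interface: N₁ = m_A g = 873.1 N.
Maximum static friction on A from B: μ_s N₁ = 0.42×873.1 = 366.7 N.
P = 162 N is within that limit, so A and B move together (both at rest); the A–B friction is simply f₁ = P = 162 N.
B experiences an equal 162 N forward from A (third law). B is in equilibrium, so the floor supplies f₂ = 162 N of static friction (limit μ_s(m_A+m_B)g = 698 N, not exceeded).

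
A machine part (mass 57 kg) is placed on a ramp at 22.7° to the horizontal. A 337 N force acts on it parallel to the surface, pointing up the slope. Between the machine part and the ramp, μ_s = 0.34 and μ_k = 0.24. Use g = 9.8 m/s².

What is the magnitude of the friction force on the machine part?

f ≈ 121 N (down the incline)

The normal reaction is N = m g cos θ = 515.3 N.
For equilibrium along the incline the friction force must supply f = m g sin θ − P = 215.6 − 337 = -121.4 N (positive meaning up-slope).
Static friction can supply at most μ_s N = 175.2 N.
Since |-121.4| ≤ 175.2 N, the machine part remains in static equilibrium and friction takes exactly the required value.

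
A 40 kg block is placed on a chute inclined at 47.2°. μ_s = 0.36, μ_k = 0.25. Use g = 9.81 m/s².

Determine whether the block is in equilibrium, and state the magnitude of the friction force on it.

N = m g cos θ = 267 N.
Down-slope weight component: m g sin θ = 288 N.
μ_s N = 96 N.
288 > 96 N, so it slides; kinetic friction f = μ_k N = 0.25×267 = 66.7 N.

f ≈ 66.7 N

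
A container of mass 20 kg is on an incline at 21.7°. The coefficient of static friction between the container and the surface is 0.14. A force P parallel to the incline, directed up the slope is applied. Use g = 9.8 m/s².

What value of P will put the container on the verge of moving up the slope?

P ≈ 98 N

At impending motion up the slope, friction acts down-slope at its limit: f = μ_s N.
P is parallel to the surface, so N = m g cos θ = 182 N.
Along the incline: P = m g sin θ + μ_s N = 72.5 + 0.14×182 = 98 N.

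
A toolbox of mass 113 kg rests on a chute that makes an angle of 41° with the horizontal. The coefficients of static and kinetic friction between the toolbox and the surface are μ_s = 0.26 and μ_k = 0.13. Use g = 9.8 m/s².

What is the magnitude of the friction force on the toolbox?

Perpendicular to the surface, N = m g cos θ = 113·9.8·cos 41° = 835.8 N.
Along the slope the weight component is m g sin θ = 726.5 N; friction must supply exactly this, acting up-slope.
The static-friction ceiling is μ_s N = 0.26 × 835.8 = 217.3 N.
|726.5| exceeds 217.3 N, so the toolbox slips down-slope; friction is kinetic, f = μ_k N = 0.13×835.8 = 109 N.

f ≈ 109 N (up the incline)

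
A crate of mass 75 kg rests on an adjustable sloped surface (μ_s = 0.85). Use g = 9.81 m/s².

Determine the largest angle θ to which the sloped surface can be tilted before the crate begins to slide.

At the slip threshold, m g sin θ = μ_s · m g cos θ, so tan θ = μ_s.
θ_max = arctan(0.85) = 40.4°.

θ_max ≈ 40.4°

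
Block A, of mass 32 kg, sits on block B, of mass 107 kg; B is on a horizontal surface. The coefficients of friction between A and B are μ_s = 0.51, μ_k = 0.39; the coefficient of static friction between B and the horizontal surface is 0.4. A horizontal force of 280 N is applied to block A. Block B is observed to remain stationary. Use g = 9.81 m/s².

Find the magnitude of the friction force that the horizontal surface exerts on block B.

f ≈ 122 N

Between the blocks, N₁ = m_A g = 313.9 N.
So the A–B interface can sustain at most μ_s N₁ = 160.1 N of static friction.
P = 280 N exceeds that limit, so A slips over B and the interface friction becomes kinetic: f₁ = μ_k N₁ = 0.39×313.9 = 122 N.
B experiences an equal 122 N forward from A (third law). B is in equilibrium, so the floor supplies f₂ = 122 N of static friction (limit μ_s(m_A+m_B)g = 545.4 N, not exceeded).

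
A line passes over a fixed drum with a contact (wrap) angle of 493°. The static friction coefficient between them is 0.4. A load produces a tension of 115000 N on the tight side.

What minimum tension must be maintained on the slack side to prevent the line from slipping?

Capstan equation at impending slip: T_tight/T_slack = e^{μβ}.
β = 493° = 8.604 rad; e^{μβ} = e^{0.4×8.604} = 31.24.
T_slack = T_tight / e^{μβ} = 115000 / 31.24 = 3680 N.

T_min ≈ 3680 N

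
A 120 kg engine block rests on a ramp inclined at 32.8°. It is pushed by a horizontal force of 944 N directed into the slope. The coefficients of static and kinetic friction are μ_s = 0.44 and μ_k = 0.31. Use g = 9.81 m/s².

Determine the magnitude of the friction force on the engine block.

f ≈ 156 N (down the incline)

Resolve perpendicular to the incline: N = m g cos θ + P sin θ = 120×9.81×cos 32.8° + 944×sin 32.8° = 1501 N.
Along the incline, the net driving force (taking up-slope positive) is P cos θ − m g sin θ = 793.5 − 637.7 = 155.8 N, so equilibrium requires friction f = -155.8 N (down-slope).
The limit of static friction is μ_s N = 660.4 N.
Since 155.8 N is within the 660.4 N limit, the engine block stays put and friction is exactly 156 N.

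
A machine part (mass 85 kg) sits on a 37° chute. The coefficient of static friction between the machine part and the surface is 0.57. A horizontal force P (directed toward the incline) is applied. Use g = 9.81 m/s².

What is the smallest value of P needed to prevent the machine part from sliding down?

The machine part tends to slide down (tan θ > μ_s), so at the point of impending slip friction acts up-slope at its limit: f = μ_s N.
Perpendicular to the incline: N = m g cos θ + P sin θ.
Along the incline: P cos θ + μ_s N = m g sin θ, i.e. P cos θ + μ_s (m g cos θ + P sin θ) = m g sin θ.
Solving, P (cos θ + μ_s sin θ) = m g (sin θ − μ_s cos θ), so P = 834×0.1466/1.142 = 107 N.

P_min ≈ 107 N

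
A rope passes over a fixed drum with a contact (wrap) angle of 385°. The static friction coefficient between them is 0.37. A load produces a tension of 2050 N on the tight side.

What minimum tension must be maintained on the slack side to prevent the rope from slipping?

Capstan equation at impending slip: T_tight/T_slack = e^{μβ}.
β = 385° = 6.72 rad; e^{μβ} = e^{0.37×6.72} = 12.02.
T_slack = T_tight / e^{μβ} = 2050 / 12.02 = 171 N.

T_min ≈ 171 N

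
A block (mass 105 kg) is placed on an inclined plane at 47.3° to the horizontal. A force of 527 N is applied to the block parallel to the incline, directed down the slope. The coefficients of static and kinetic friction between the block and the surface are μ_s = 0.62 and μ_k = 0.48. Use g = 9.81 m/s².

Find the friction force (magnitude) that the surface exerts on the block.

f ≈ 335 N (up the incline)

Normal force: N = m g cos θ = 105 × 9.81 × cos 47.3° = 698.5 N.
For equilibrium along the incline the friction force must supply f = m g sin θ + P = 757 + 527 = 1284 N (positive meaning up-slope).
The static-friction ceiling is μ_s N = 0.62 × 698.5 = 433.1 N.
Since |1284| > 433.1 N, static friction cannot hold it; the block slides down the incline and kinetic friction applies: f = μ_k N = 0.48 × 698.5 = 335 N.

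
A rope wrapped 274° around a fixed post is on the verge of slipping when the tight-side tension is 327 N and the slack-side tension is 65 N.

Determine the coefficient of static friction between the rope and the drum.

μ ≈ 0.338

T₂/T₁ = e^{μβ} → μ = ln(T₂/T₁)/β.
β = 274° = 4.782 rad.
μ = ln(327/65)/4.782 = ln(5.031)/4.782 = 0.338.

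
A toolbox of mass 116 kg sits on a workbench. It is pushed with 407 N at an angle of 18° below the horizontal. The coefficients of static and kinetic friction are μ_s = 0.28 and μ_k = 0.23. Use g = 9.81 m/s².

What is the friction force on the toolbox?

f ≈ 291 N

The vertical component of P adds to the normal force: N = m g + P sin α = 1138 + 125.8 = 1264 N.
For equilibrium, f = P cos α = 407×cos 18° = 387.1 N.
The static-friction limit is μ_s N = 353.8 N.
The required friction exceeds μ_s N, so the toolbox moves and f = μ_k N = 291 N.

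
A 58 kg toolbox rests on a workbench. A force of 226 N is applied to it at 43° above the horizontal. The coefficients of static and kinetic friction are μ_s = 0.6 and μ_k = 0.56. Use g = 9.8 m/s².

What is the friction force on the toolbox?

N = m g − P sin α = 568.4 − 226×sin 43° = 414.3 N.
Horizontally, friction must balance P cos α = 165.3 N.
μ_s N = 0.6 × 414.3 = 248.6 N.
Since 165.3 N does not exceed the limit, the toolbox stays at rest and f = 165 N.

f ≈ 165 N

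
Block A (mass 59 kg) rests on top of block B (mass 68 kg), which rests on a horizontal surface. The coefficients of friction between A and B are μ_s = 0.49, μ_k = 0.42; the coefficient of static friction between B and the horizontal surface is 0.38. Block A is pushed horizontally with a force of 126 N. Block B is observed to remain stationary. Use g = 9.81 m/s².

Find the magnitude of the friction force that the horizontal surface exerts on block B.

f ≈ 126 N

Between the blocks, N₁ = m_A g = 578.8 N.
Maximum static friction on A from B: μ_s N₁ = 0.49×578.8 = 283.6 N.
Since P = 126 N ≤ 283.6 N, A does not slip on B; friction on A equals P = 126 N.
B experiences an equal 126 N forward from A (third law). B is in equilibrium, so the floor supplies f₂ = 126 N of static friction (limit μ_s(m_A+m_B)g = 473.4 N, not exceeded).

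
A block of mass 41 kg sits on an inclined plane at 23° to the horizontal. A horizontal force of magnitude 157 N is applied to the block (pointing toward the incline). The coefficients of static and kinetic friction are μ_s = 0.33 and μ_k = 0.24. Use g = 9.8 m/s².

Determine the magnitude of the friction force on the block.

Resolve perpendicular to the incline: N = m g cos θ + P sin θ = 41×9.8×cos 23° + 157×sin 23° = 431.2 N.
Parallel to the incline: P cos θ − m g sin θ = 144.5 − 157 = -12.48 N; the friction needed to balance this is 12.48 N acting up the slope.
Maximum static friction: μ_s N = 0.33 × 431.2 = 142.3 N.
Since 12.48 N is within the 142.3 N limit, the block stays put and friction is exactly 12.5 N.

f ≈ 12.5 N (up the incline)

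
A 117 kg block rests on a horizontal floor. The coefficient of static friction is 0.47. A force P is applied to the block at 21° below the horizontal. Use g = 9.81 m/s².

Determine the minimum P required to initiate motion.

N = m g + P sin α (the push presses the block into the horizontal floor).
At impending slip, P cos α = μ_s N = μ_s (m g + P sin α).
Solving: P (cos α − μ_s sin α) = μ_s m g → P = 0.47×1150/(cos 21° − 0.47 sin 21°) = 539/0.7651 = 705 N.

P ≈ 705 N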